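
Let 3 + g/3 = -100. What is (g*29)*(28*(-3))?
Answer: 752724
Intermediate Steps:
g = -309 (g = -9 + 3*(-100) = -9 - 300 = -309)
(g*29)*(28*(-3)) = (-309*29)*(28*(-3)) = -8961*(-84) = 752724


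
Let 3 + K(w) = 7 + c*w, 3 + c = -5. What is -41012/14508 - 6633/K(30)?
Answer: 21638183/855972 ≈ 25.279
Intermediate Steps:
c = -8 (c = -3 - 5 = -8)
K(w) = 4 - 8*w (K(w) = -3 + (7 - 8*w) = 4 - 8*w)
-41012/14508 - 6633/K(30) = -41012/14508 - 6633/(4 - 8*30) = -41012*1/14508 - 6633/(4 - 240) = -10253/3627 - 6633/(-236) = -10253/3627 - 6633*(-1/236) = -10253/3627 + 6633/236 = 21638183/855972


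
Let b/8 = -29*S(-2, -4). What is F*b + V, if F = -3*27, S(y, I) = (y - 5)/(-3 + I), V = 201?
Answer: 18993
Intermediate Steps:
S(y, I) = (-5 + y)/(-3 + I)
b = -232 (b = 8*(-29*(-5 - 2)/(-3 - 4)) = 8*(-29*(-7)/(-7)) = 8*(-(-29)*(-7)/7) = 8*(-29*1) = 8*(-29) = -232)
F = -81
F*b + V = -81*(-232) + 201 = 18792 + 201 = 18993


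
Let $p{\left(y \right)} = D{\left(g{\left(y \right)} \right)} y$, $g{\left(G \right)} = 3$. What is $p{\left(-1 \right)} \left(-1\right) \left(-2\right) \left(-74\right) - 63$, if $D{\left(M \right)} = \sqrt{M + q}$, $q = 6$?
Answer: $381$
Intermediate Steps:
$D{\left(M \right)} = \sqrt{6 + M}$ ($D{\left(M \right)} = \sqrt{M + 6} = \sqrt{6 + M}$)
$p{\left(y \right)} = 3 y$ ($p{\left(y \right)} = \sqrt{6 + 3} y = \sqrt{9} y = 3 y$)
$p{\left(-1 \right)} \left(-1\right) \left(-2\right) \left(-74\right) - 63 = 3 \left(-1\right) \left(-1\right) \left(-2\right) \left(-74\right) - 63 = \left(-3\right) \left(-1\right) \left(-2\right) \left(-74\right) - 63 = 3 \left(-2\right) \left(-74\right) - 63 = \left(-6\right) \left(-74\right) - 63 = 444 - 63 = 381$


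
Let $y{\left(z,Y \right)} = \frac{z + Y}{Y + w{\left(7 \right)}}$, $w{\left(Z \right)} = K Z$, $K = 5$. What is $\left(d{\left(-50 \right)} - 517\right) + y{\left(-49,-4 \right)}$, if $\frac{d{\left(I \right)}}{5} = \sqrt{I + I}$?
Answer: $- \frac{16080}{31} + 50 i \approx -518.71 + 50.0 i$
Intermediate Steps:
$w{\left(Z \right)} = 5 Z$
$d{\left(I \right)} = 5 \sqrt{2} \sqrt{I}$ ($d{\left(I \right)} = 5 \sqrt{I + I} = 5 \sqrt{2 I} = 5 \sqrt{2} \sqrt{I}$)
$y{\left(z,Y \right)} = \frac{Y + z}{35 + Y}$ ($y{\left(z,Y \right)} = \frac{z + Y}{Y + 5 \cdot 7} = \frac{Y + z}{Y + 35} = \frac{Y + z}{35 + Y}$)
$\left(d{\left(-50 \right)} - 517\right) + y{\left(-49,-4 \right)} = \left(5 \sqrt{2} \sqrt{-50} - 517\right) + \frac{-4 - 49}{35 - 4} = \left(5 \sqrt{2} \cdot 5 i \sqrt{2} - 517\right) + \frac{1}{31} \left(-53\right) = \left(50 i - 517\right) + \frac{1}{31} \left(-53\right) = \left(-517 + 50 i\right) - \frac{53}{31} = - \frac{16080}{31} + 50 i$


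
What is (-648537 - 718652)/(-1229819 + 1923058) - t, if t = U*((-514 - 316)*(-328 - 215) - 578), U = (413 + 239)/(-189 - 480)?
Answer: 203446031035295/463776891 ≈ 4.3867e+5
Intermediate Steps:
U = -652/669 (U = 652/(-669) = 652*(-1/669) = -652/669 ≈ -0.97459)
t = -293473024/669 (t = -652*((-514 - 316)*(-328 - 215) - 578)/669 = -652*(-830*(-543) - 578)/669 = -652*(450690 - 578)/669 = -652/669*450112 = -293473024/669 ≈ -4.3867e+5)
(-648537 - 718652)/(-1229819 + 1923058) - t = (-648537 - 718652)/(-1229819 + 1923058) - 1*(-293473024/669) = -1367189/693239 + 293473024/669 = 203446031035295/463776891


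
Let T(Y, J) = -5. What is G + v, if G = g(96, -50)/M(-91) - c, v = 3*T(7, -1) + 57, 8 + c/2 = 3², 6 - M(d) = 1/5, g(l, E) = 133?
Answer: 1825/29 ≈ 62.931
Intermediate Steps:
M(d) = 29/5 (M(d) = 6 - 1/5 = 6 - 1*⅕ = 6 - ⅕ = 29/5)
c = 2 (c = -16 + 2*3² = -16 + 2*9 = -16 + 18 = 2)
v = 42 (v = 3*(-5) + 57 = -15 + 57 = 42)
G = 607/29 (G = 133/(29/5) - 1*2 = 133*(5/29) - 2 = 665/29 - 2 = 607/29 ≈ 20.931)
G + v = 607/29 + 42 = 1825/29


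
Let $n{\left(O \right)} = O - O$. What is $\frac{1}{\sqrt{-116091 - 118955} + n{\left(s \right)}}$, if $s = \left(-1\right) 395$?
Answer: $- \frac{i \sqrt{235046}}{235046} \approx - 0.0020626 i$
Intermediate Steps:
$s = -395$
$n{\left(O \right)} = 0$
$\frac{1}{\sqrt{-116091 - 118955} + n{\left(s \right)}} = \frac{1}{\sqrt{-116091 - 118955} + 0} = \frac{1}{\sqrt{-235046} + 0} = \frac{1}{i \sqrt{235046} + 0} = \frac{1}{i \sqrt{235046}} = - \frac{i \sqrt{235046}}{235046}$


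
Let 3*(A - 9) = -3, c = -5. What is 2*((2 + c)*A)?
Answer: -48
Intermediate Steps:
A = 8 (A = 9 + (⅓)*(-3) = 9 - 1 = 8)
2*((2 + c)*A) = 2*((2 - 5)*8) = 2*(-3*8) = 2*(-24) = -48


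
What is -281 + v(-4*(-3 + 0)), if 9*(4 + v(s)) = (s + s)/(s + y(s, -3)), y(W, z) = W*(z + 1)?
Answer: -2567/9 ≈ -285.22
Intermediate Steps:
y(W, z) = W*(1 + z)
v(s) = -38/9 (v(s) = -4 + ((s + s)/(s + s*(1 - 3)))/9 = -4 + ((2*s)/(s + s*(-2)))/9 = -4 + ((2*s)/(s - 2*s))/9 = -4 + ((2*s)/((-s)))/9 = -4 + ((2*s)*(-1/s))/9 = -4 + (1/9)*(-2) = -4 - 2/9 = -38/9)
-281 + v(-4*(-3 + 0)) = -281 - 38/9 = -2567/9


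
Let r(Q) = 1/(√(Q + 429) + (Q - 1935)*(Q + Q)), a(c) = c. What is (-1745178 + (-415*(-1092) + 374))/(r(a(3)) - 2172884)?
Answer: 377127321761320845120/634436897619244765249 - 15499488*√3/634436897619244765249 ≈ 0.59443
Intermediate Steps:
r(Q) = 1/(√(429 + Q) + 2*Q*(-1935 + Q)) (r(Q) = 1/(√(429 + Q) + (-1935 + Q)*(2*Q)) = 1/(√(429 + Q) + 2*Q*(-1935 + Q)))
(-1745178 + (-415*(-1092) + 374))/(r(a(3)) - 2172884) = (-1745178 + (-415*(-1092) + 374))/(1/(√(429 + 3) - 3870*3 + 2*3²) - 2172884) = (-1745178 + (453180 + 374))/(1/(√432 - 11610 + 2*9) - 2172884) = (-1745178 + 453554)/(1/(12*√3 - 11610 + 18) - 2172884) = -1291624/(1/(-11592 + 12*√3) - 2172884) = -1291624/(-2172884 + 1/(-11592 + 12*√3))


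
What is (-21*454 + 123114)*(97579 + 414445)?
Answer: 58155685920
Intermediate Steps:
(-21*454 + 123114)*(97579 + 414445) = (-9534 + 123114)*512024 = 113580*512024 = 58155685920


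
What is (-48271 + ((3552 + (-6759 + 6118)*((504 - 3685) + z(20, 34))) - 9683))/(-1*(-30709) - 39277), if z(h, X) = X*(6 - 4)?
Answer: -1941031/8568 ≈ -226.54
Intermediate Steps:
z(h, X) = 2*X (z(h, X) = X*2 = 2*X)
(-48271 + ((3552 + (-6759 + 6118)*((504 - 3685) + z(20, 34))) - 9683))/(-1*(-30709) - 39277) = (-48271 + ((3552 + (-6759 + 6118)*((504 - 3685) + 2*34)) - 9683))/(-1*(-30709) - 39277) = (-48271 + ((3552 - 641*(-3181 + 68)) - 9683))/(30709 - 39277) = (-48271 + ((3552 - 641*(-3113)) - 9683))/(-8568) = (-48271 + ((3552 + 1995433) - 9683))*(-1/8568) = (-48271 + (1998985 - 9683))*(-1/8568) = (-48271 + 1989302)*(-1/8568) = 1941031*(-1/8568) = -1941031/8568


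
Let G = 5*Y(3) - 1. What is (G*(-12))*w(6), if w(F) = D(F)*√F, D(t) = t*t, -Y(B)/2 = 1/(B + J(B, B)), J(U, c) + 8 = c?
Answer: -1728*√6 ≈ -4232.7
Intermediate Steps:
J(U, c) = -8 + c
Y(B) = -2/(-8 + 2*B) (Y(B) = -2/(B + (-8 + B)) = -2/(-8 + 2*B))
D(t) = t²
G = 4 (G = 5*(-1/(-4 + 3)) - 1 = 5*(-1/(-1)) - 1 = 5*(-1*(-1)) - 1 = 5*1 - 1 = 5 - 1 = 4)
w(F) = F^(5/2) (w(F) = F²*√F = F^(5/2))
(G*(-12))*w(6) = (4*(-12))*6^(5/2) = -1728*√6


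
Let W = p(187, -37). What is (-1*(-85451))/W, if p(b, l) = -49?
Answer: -85451/49 ≈ -1743.9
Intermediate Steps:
W = -49
(-1*(-85451))/W = -1*(-85451)/(-49) = 85451*(-1/49) = -85451/49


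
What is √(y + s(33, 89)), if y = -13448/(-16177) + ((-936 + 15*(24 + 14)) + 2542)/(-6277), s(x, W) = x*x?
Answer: 5*√449346467523104809/101543029 ≈ 33.007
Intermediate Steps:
s(x, W) = x²
y = 49211944/101543029 (y = -13448*(-1/16177) + ((-936 + 15*38) + 2542)*(-1/6277) = 13448/16177 + ((-936 + 570) + 2542)*(-1/6277) = 13448/16177 + (-366 + 2542)*(-1/6277) = 13448/16177 + 2176*(-1/6277) = 13448/16177 - 2176/6277 = 49211944/101543029 ≈ 0.48464)
√(y + s(33, 89)) = √(49211944/101543029 + 33²) = √(49211944/101543029 + 1089) = √(110629570525/101543029) = 5*√449346467523104809/101543029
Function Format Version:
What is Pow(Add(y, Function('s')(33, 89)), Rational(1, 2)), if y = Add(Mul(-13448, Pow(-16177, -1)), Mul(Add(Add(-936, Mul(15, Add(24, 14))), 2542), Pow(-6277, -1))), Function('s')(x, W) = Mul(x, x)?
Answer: Mul(Rational(5, 101543029), Pow(449346467523104809, Rational(1, 2))) ≈ 33.007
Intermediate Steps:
Function('s')(x, W) = Pow(x, 2)
y = Rational(49211944, 101543029) (y = Add(Mul(-13448, Rational(-1, 16177)), Mul(Add(Add(-936, Mul(15, 38)), 2542), Rational(-1, 6277))) = Add(Rational(13448, 16177), Mul(Add(Add(-936, 570), 2542), Rational(-1, 6277))) = Add(Rational(13448, 16177), Mul(Add(-366, 2542), Rational(-1, 6277))) = Add(Rational(13448, 16177), Mul(2176, Rational(-1, 6277))) = Add(Rational(13448, 16177), Rational(-2176, 6277)) = Rational(49211944, 101543029) ≈ 0.48464)
Pow(Add(y, Function('s')(33, 89)), Rational(1, 2)) = Pow(Add(Rational(49211944, 101543029), Pow(33, 2)), Rational(1, 2)) = Pow(Add(Rational(49211944, 101543029), 1089), Rational(1, 2)) = Pow(Rational(110629570525, 101543029), Rational(1, 2)) = Mul(Rational(5, 101543029), Pow(449346467523104809, Rational(1, 2)))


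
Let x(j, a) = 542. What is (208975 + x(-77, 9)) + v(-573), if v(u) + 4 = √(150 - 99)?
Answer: 209513 + √51 ≈ 2.0952e+5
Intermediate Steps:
v(u) = -4 + √51 (v(u) = -4 + √(150 - 99) = -4 + √51)
(208975 + x(-77, 9)) + v(-573) = (208975 + 542) + (-4 + √51) = 209517 + (-4 + √51) = 209513 + √51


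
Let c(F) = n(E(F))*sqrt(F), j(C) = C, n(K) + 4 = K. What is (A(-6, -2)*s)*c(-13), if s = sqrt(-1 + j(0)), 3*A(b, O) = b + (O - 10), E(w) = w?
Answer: -102*sqrt(13) ≈ -367.77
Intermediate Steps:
n(K) = -4 + K
A(b, O) = -10/3 + O/3 + b/3 (A(b, O) = (b + (O - 10))/3 = (b + (-10 + O))/3 = (-10 + O + b)/3 = -10/3 + O/3 + b/3)
c(F) = sqrt(F)*(-4 + F) (c(F) = (-4 + F)*sqrt(F) = sqrt(F)*(-4 + F))
s = I (s = sqrt(-1 + 0) = sqrt(-1) = I ≈ 1.0*I)
(A(-6, -2)*s)*c(-13) = ((-10/3 + (1/3)*(-2) + (1/3)*(-6))*I)*(sqrt(-13)*(-4 - 13)) = ((-10/3 - 2/3 - 2)*I)*((I*sqrt(13))*(-17)) = (-6*I)*(-17*I*sqrt(13)) = -102*sqrt(13)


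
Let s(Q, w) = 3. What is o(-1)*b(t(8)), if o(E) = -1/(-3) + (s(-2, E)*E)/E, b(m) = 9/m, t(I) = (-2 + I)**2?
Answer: 5/6 ≈ 0.83333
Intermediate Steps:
o(E) = 10/3 (o(E) = -1/(-3) + (3*E)/E = -1*(-1/3) + 3 = 1/3 + 3 = 10/3)
o(-1)*b(t(8)) = 10*(9/((-2 + 8)**2))/3 = 10*(9/(6**2))/3 = 10*(9/36)/3 = 10*(9*(1/36))/3 = (10/3)*(1/4) = 5/6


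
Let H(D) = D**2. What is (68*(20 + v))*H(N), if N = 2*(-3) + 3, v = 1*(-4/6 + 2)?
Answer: 13056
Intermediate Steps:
v = 4/3 (v = 1*(-4*1/6 + 2) = 1*(-2/3 + 2) = 1*(4/3) = 4/3 ≈ 1.3333)
N = -3 (N = -6 + 3 = -3)
(68*(20 + v))*H(N) = (68*(20 + 4/3))*(-3)**2 = (68*(64/3))*9 = (4352/3)*9 = 13056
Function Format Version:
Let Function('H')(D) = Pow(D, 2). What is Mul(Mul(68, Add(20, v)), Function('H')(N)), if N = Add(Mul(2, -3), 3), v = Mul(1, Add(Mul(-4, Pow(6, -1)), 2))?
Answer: 13056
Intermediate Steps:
v = Rational(4, 3) (v = Mul(1, Add(Mul(-4, Rational(1, 6)), 2)) = Mul(1, Add(Rational(-2, 3), 2)) = Mul(1, Rational(4, 3)) = Rational(4, 3) ≈ 1.3333)
N = -3 (N = Add(-6, 3) = -3)
Mul(Mul(68, Add(20, v)), Function('H')(N)) = Mul(Mul(68, Add(20, Rational(4, 3))), Pow(-3, 2)) = Mul(Mul(68, Rational(64, 3)), 9) = Mul(Rational(4352, 3), 9) = 13056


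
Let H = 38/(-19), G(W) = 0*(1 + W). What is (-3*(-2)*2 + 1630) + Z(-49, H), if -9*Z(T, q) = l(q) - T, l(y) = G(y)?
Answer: 14729/9 ≈ 1636.6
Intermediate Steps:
G(W) = 0
l(y) = 0
H = -2 (H = 38*(-1/19) = -2)
Z(T, q) = T/9 (Z(T, q) = -(0 - T)/9 = -(-1)*T/9 = T/9)
(-3*(-2)*2 + 1630) + Z(-49, H) = (-3*(-2)*2 + 1630) + (⅑)*(-49) = (6*2 + 1630) - 49/9 = (12 + 1630) - 49/9 = 1642 - 49/9 = 14729/9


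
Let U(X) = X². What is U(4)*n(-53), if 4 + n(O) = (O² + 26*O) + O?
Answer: 21984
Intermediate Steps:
n(O) = -4 + O² + 27*O (n(O) = -4 + ((O² + 26*O) + O) = -4 + (O² + 27*O) = -4 + O² + 27*O)
U(4)*n(-53) = 4²*(-4 + (-53)² + 27*(-53)) = 16*(-4 + 2809 - 1431) = 16*1374 = 21984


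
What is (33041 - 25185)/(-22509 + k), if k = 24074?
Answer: 7856/1565 ≈ 5.0198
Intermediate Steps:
(33041 - 25185)/(-22509 + k) = (33041 - 25185)/(-22509 + 24074) = 7856/1565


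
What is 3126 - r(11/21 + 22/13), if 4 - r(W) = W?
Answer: 852911/273 ≈ 3124.2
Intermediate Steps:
r(W) = 4 - W
3126 - r(11/21 + 22/13) = 3126 - (4 - (11/21 + 22/13)) = 3126 - (4 - 1*605/273) = 3126 - (4 - 605/273) = 3126 - 1*487/273 = 3126 - 487/273 = 852911/273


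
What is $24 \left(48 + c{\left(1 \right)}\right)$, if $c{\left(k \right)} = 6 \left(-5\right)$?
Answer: $432$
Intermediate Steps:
$c{\left(k \right)} = -30$
$24 \left(48 + c{\left(1 \right)}\right) = 24 \left(48 - 30\right) = 24 \cdot 18 = 432$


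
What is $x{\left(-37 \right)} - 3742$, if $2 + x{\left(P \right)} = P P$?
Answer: $-2375$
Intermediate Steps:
$x{\left(P \right)} = -2 + P^{2}$ ($x{\left(P \right)} = -2 + P P = -2 + P^{2}$)
$x{\left(-37 \right)} - 3742 = \left(-2 + \left(-37\right)^{2}\right) - 3742 = \left(-2 + 1369\right) - 3742 = 1367 - 3742 = -2375$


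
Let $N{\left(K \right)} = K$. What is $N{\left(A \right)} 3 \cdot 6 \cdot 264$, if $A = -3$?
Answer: $-14256$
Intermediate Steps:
$N{\left(A \right)} 3 \cdot 6 \cdot 264 = \left(-3\right) 3 \cdot 6 \cdot 264 = \left(-9\right) 6 \cdot 264 = \left(-54\right) 264 = -14256$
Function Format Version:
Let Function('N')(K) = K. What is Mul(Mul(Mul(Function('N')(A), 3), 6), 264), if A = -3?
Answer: -14256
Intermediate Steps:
Mul(Mul(Mul(Function('N')(A), 3), 6), 264) = Mul(Mul(Mul(-3, 3), 6), 264) = Mul(Mul(-9, 6), 264) = Mul(-54, 264) = -14256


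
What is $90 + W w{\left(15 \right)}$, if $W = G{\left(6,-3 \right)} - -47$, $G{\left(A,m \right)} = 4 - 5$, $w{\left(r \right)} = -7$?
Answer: $-232$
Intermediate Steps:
$G{\left(A,m \right)} = -1$
$W = 46$ ($W = -1 - -47 = -1 + 47 = 46$)
$90 + W w{\left(15 \right)} = 90 + 46 \left(-7\right) = 90 - 322 = -232$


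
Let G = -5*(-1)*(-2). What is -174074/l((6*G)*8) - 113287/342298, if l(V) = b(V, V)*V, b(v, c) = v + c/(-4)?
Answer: -19790293913/14787273600 ≈ -1.3383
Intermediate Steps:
G = -10 (G = 5*(-2) = -10)
b(v, c) = v - c/4 (b(v, c) = v + c*(-1/4) = v - c/4)
l(V) = 3*V**2/4 (l(V) = (V - V/4)*V = (3*V/4)*V = 3*V**2/4)
-174074/l((6*G)*8) - 113287/342298 = -174074/(3*((6*(-10))*8)**2/4) - 113287/342298 = -174074/(3*(-60*8)**2/4) - 113287*1/342298 = -174074/((3/4)*(-480)**2) - 113287/342298 = -174074/((3/4)*230400) - 113287/342298 = -174074/172800 - 113287/342298 = -174074*1/172800 - 113287/342298 = -87037/86400 - 113287/342298 = -19790293913/14787273600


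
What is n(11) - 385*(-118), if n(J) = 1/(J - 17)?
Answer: 272579/6 ≈ 45430.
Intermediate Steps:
n(J) = 1/(-17 + J)
n(11) - 385*(-118) = 1/(-17 + 11) - 385*(-118) = 1/(-6) + 45430 = -1/6 + 45430 = 272579/6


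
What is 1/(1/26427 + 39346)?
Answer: 26427/1039796743 ≈ 2.5416e-5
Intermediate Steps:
1/(1/26427 + 39346) = 1/(1039796743/26427) = 26427/1039796743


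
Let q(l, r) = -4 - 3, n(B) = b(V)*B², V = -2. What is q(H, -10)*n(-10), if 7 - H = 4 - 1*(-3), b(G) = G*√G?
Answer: 1400*I*√2 ≈ 1979.9*I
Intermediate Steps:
b(G) = G^(3/2)
n(B) = -2*I*√2*B² (n(B) = (-2)^(3/2)*B² = (-2*I*√2)*B² = -2*I*√2*B²)
H = 0 (H = 7 - (4 - 1*(-3)) = 7 - (4 + 3) = 7 - 1*7 = 7 - 7 = 0)
q(l, r) = -7
q(H, -10)*n(-10) = -(-14)*I*√2*(-10)² = -(-14)*I*√2*100 = -(-1400)*I*√2 = 1400*I*√2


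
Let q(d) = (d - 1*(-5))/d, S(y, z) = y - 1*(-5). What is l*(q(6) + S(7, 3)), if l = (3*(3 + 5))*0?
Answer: 0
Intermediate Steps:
S(y, z) = 5 + y (S(y, z) = y + 5 = 5 + y)
l = 0 (l = (3*8)*0 = 24*0 = 0)
q(d) = (5 + d)/d (q(d) = (d + 5)/d = (5 + d)/d)
l*(q(6) + S(7, 3)) = 0*((5 + 6)/6 + (5 + 7)) = 0*((⅙)*11 + 12) = 0*(11/6 + 12) = 0*(83/6) = 0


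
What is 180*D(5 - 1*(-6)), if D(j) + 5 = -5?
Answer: -1800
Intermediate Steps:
D(j) = -10 (D(j) = -5 - 5 = -10)
180*D(5 - 1*(-6)) = 180*(-10) = -1800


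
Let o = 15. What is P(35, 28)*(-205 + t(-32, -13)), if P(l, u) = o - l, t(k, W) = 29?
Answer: 3520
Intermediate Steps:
P(l, u) = 15 - l
P(35, 28)*(-205 + t(-32, -13)) = (15 - 1*35)*(-205 + 29) = (15 - 35)*(-176) = -20*(-176) = 3520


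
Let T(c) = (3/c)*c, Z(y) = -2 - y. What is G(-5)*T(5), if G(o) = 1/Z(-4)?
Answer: 3/2 ≈ 1.5000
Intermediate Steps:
T(c) = 3
G(o) = ½ (G(o) = 1/(-2 - 1*(-4)) = 1/(-2 + 4) = 1/2 = ½)
G(-5)*T(5) = (½)*3 = 3/2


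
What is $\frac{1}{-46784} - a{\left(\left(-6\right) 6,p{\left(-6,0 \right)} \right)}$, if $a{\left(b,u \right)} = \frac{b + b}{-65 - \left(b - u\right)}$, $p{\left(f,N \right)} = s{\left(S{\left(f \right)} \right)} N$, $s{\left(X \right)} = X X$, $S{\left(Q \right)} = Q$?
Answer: $- \frac{3368477}{1356736} \approx -2.4828$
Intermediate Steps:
$s{\left(X \right)} = X^{2}$
$p{\left(f,N \right)} = N f^{2}$ ($p{\left(f,N \right)} = f^{2} N = N f^{2}$)
$a{\left(b,u \right)} = \frac{2 b}{-65 + u - b}$
$\frac{1}{-46784} - a{\left(\left(-6\right) 6,p{\left(-6,0 \right)} \right)} = \frac{1}{-46784} - \frac{2 \left(\left(-6\right) 6\right)}{-65 + 0 \left(-6\right)^{2} - \left(-6\right) 6} = - \frac{1}{46784} - 2 \left(-36\right) \frac{1}{-65 + 0 \cdot 36 - -36} = - \frac{1}{46784} - 2 \left(-36\right) \frac{1}{-65 + 0 + 36} = - \frac{1}{46784} - 2 \left(-36\right) \frac{1}{-29} = - \frac{1}{46784} - 2 \left(-36\right) \left(- \frac{1}{29}\right) = - \frac{1}{46784} - \frac{72}{29} = - \frac{3368477}{1356736}$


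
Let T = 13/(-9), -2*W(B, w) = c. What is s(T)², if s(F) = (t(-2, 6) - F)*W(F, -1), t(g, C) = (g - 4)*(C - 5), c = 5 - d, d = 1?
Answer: 6724/81 ≈ 83.012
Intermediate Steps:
c = 4 (c = 5 - 1*1 = 5 - 1 = 4)
W(B, w) = -2 (W(B, w) = -½*4 = -2)
t(g, C) = (-5 + C)*(-4 + g) (t(g, C) = (-4 + g)*(-5 + C) = (-5 + C)*(-4 + g))
T = -13/9 (T = 13*(-⅑) = -13/9 ≈ -1.4444)
s(F) = 12 + 2*F (s(F) = ((20 - 5*(-2) - 4*6 + 6*(-2)) - F)*(-2) = ((20 + 10 - 24 - 12) - F)*(-2) = (-6 - F)*(-2) = 12 + 2*F)
s(T)² = (12 + 2*(-13/9))² = (12 - 26/9)² = (82/9)² = 6724/81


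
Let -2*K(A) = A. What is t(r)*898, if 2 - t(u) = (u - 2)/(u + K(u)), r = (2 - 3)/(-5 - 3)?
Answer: 28736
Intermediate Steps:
r = ⅛ (r = -1/(-8) = -1*(-⅛) = ⅛ ≈ 0.12500)
K(A) = -A/2
t(u) = 2 - 2*(-2 + u)/u (t(u) = 2 - (u - 2)/(u - u/2) = 2 - (-2 + u)/(u/2) = 2 - (-2 + u)*2/u = 2 - 2*(-2 + u)/u)
t(r)*898 = (4/(⅛))*898 = (4*8)*898 = 32*898 = 28736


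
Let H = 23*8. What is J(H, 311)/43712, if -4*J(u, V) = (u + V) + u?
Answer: -679/174848 ≈ -0.0038834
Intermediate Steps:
H = 184
J(u, V) = -u/2 - V/4 (J(u, V) = -((u + V) + u)/4 = -((V + u) + u)/4 = -(V + 2*u)/4 = -u/2 - V/4)
J(H, 311)/43712 = (-½*184 - ¼*311)/43712 = (-92 - 311/4)*(1/43712) = -679/4*1/43712 = -679/174848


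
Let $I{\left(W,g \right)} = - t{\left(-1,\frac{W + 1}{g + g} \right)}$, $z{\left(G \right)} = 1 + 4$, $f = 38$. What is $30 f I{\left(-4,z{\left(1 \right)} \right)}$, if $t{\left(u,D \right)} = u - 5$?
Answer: $6840$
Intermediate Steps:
$t{\left(u,D \right)} = -5 + u$
$z{\left(G \right)} = 5$
$I{\left(W,g \right)} = 6$ ($I{\left(W,g \right)} = - (-5 - 1) = \left(-1\right) \left(-6\right) = 6$)
$30 f I{\left(-4,z{\left(1 \right)} \right)} = 30 \cdot 38 \cdot 6 = 1140 \cdot 6 = 6840$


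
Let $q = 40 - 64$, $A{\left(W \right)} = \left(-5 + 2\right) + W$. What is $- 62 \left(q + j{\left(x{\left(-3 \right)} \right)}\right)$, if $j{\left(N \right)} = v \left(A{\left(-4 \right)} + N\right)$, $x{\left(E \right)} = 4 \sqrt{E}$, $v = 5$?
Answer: $3658 - 1240 i \sqrt{3} \approx 3658.0 - 2147.7 i$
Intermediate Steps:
$A{\left(W \right)} = -3 + W$
$j{\left(N \right)} = -35 + 5 N$ ($j{\left(N \right)} = 5 \left(\left(-3 - 4\right) + N\right) = 5 \left(-7 + N\right) = -35 + 5 N$)
$q = -24$ ($q = 40 - 64 = -24$)
$- 62 \left(q + j{\left(x{\left(-3 \right)} \right)}\right) = - 62 \left(-24 - \left(35 - 5 \cdot 4 \sqrt{-3}\right)\right) = - 62 \left(-24 - \left(35 - 5 \cdot 4 i \sqrt{3}\right)\right) = - 62 \left(-24 - \left(35 - 20 i \sqrt{3}\right)\right) = - 62 \left(-59 + 20 i \sqrt{3}\right) = 3658 - 1240 i \sqrt{3}$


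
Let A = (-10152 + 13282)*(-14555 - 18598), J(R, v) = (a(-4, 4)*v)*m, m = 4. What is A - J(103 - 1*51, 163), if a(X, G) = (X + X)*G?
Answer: -103748026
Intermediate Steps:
a(X, G) = 2*G*X (a(X, G) = (2*X)*G = 2*G*X)
J(R, v) = -128*v (J(R, v) = ((2*4*(-4))*v)*4 = -32*v*4 = -128*v)
A = -103768890 (A = 3130*(-33153) = -103768890)
A - J(103 - 1*51, 163) = -103768890 - (-128)*163 = -103768890 - 1*(-20864) = -103768890 + 20864 = -103748026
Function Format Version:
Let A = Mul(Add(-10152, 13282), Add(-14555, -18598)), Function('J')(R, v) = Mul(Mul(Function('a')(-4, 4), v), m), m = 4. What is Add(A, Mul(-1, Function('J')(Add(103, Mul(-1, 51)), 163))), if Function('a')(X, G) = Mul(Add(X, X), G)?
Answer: -103748026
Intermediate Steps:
Function('a')(X, G) = Mul(2, G, X) (Function('a')(X, G) = Mul(Mul(2, X), G) = Mul(2, G, X))
Function('J')(R, v) = Mul(-128, v) (Function('J')(R, v) = Mul(Mul(Mul(2, 4, -4), v), 4) = Mul(Mul(-32, v), 4) = Mul(-128, v))
A = -103768890 (A = Mul(3130, -33153) = -103768890)
Add(A, Mul(-1, Function('J')(Add(103, Mul(-1, 51)), 163))) = Add(-103768890, Mul(-1, Mul(-128, 163))) = Add(-103768890, Mul(-1, -20864)) = Add(-103768890, 20864) = -103748026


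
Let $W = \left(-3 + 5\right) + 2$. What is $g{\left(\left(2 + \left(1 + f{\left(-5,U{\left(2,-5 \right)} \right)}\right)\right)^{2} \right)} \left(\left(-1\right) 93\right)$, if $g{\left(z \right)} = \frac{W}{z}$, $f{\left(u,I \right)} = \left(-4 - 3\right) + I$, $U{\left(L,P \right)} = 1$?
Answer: $- \frac{124}{3} \approx -41.333$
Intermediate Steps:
$f{\left(u,I \right)} = -7 + I$
$W = 4$ ($W = 2 + 2 = 4$)
$g{\left(z \right)} = \frac{4}{z}$
$g{\left(\left(2 + \left(1 + f{\left(-5,U{\left(2,-5 \right)} \right)}\right)\right)^{2} \right)} \left(\left(-1\right) 93\right) = \frac{4}{\left(2 + \left(1 + \left(-7 + 1\right)\right)\right)^{2}} \left(\left(-1\right) 93\right) = \frac{4}{\left(2 + \left(1 - 6\right)\right)^{2}} \left(-93\right) = \frac{4}{\left(2 - 5\right)^{2}} \left(-93\right) = \frac{4}{\left(-3\right)^{2}} \left(-93\right) = \frac{4}{9} \left(-93\right) = - \frac{124}{3}$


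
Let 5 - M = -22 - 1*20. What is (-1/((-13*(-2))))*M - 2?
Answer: -99/26 ≈ -3.8077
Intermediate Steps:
M = 47 (M = 5 - (-22 - 1*20) = 5 - (-22 - 20) = 5 - 1*(-42) = 5 + 42 = 47)
(-1/((-13*(-2))))*M - 2 = -1/((-13*(-2)))*47 - 2 = -1/26*47 - 2 = -47/26 - 2 = -99/26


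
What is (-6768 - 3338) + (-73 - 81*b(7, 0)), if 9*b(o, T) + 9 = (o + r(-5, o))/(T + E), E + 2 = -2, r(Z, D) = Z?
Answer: -20187/2 ≈ -10094.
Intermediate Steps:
E = -4 (E = -2 - 2 = -4)
b(o, T) = -1 + (-5 + o)/(9*(-4 + T)) (b(o, T) = -1 + ((o - 5)/(T - 4))/9 = -1 + ((-5 + o)/(-4 + T))/9 = -1 + (-5 + o)/(9*(-4 + T)))
(-6768 - 3338) + (-73 - 81*b(7, 0)) = (-6768 - 3338) + (-73 - 9*(31 + 7 - 9*0)/(-4 + 0)) = -10106 + (-73 - 9*(31 + 7 + 0)/(-4)) = -10106 + (-73 - 9*(-1)*38/4) = -10106 + (-73 - 81*(-19/18)) = -10106 + (-73 + 171/2) = -10106 + 25/2 = -20187/2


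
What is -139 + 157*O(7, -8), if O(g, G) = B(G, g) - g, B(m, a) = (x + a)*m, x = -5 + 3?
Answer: -7518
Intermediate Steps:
x = -2
B(m, a) = m*(-2 + a) (B(m, a) = (-2 + a)*m = m*(-2 + a))
O(g, G) = -g + G*(-2 + g) (O(g, G) = G*(-2 + g) - g = -g + G*(-2 + g))
-139 + 157*O(7, -8) = -139 + 157*(-1*7 - 8*(-2 + 7)) = -139 + 157*(-7 - 8*5) = -139 + 157*(-7 - 40) = -139 + 157*(-47) = -139 - 7379 = -7518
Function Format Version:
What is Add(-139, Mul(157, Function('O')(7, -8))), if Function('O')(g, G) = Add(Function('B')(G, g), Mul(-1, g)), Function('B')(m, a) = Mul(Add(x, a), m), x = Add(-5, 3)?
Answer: -7518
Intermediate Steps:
x = -2
Function('B')(m, a) = Mul(m, Add(-2, a)) (Function('B')(m, a) = Mul(Add(-2, a), m) = Mul(m, Add(-2, a)))
Function('O')(g, G) = Add(Mul(-1, g), Mul(G, Add(-2, g))) (Function('O')(g, G) = Add(Mul(G, Add(-2, g)), Mul(-1, g)) = Add(Mul(-1, g), Mul(G, Add(-2, g))))
Add(-139, Mul(157, Function('O')(7, -8))) = Add(-139, Mul(157, Add(Mul(-1, 7), Mul(-8, Add(-2, 7))))) = Add(-139, Mul(157, Add(-7, Mul(-8, 5)))) = Add(-139, Mul(157, Add(-7, -40))) = Add(-139, Mul(157, -47)) = Add(-139, -7379) = -7518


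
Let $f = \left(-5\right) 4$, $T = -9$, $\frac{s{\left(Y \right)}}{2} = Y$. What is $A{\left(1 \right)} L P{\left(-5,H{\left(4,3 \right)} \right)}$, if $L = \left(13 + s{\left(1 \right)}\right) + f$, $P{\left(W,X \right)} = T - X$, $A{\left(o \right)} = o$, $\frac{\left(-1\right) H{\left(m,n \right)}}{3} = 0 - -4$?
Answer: $-15$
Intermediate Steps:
$s{\left(Y \right)} = 2 Y$
$H{\left(m,n \right)} = -12$ ($H{\left(m,n \right)} = - 3 \left(0 - -4\right) = - 3 \left(0 + 4\right) = \left(-3\right) 4 = -12$)
$f = -20$
$P{\left(W,X \right)} = -9 - X$
$L = -5$ ($L = \left(13 + 2 \cdot 1\right) - 20 = \left(13 + 2\right) - 20 = 15 - 20 = -5$)
$A{\left(1 \right)} L P{\left(-5,H{\left(4,3 \right)} \right)} = 1 \left(-5\right) \left(-9 - -12\right) = - 5 \left(-9 + 12\right) = \left(-5\right) 3 = -15$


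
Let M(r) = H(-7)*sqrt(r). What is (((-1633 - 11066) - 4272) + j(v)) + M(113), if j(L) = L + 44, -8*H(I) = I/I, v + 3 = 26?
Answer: -16904 - sqrt(113)/8 ≈ -16905.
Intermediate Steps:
v = 23 (v = -3 + 26 = 23)
H(I) = -1/8 (H(I) = -I/(8*I) = -1/8*1 = -1/8)
j(L) = 44 + L
M(r) = -sqrt(r)/8
(((-1633 - 11066) - 4272) + j(v)) + M(113) = (((-1633 - 11066) - 4272) + (44 + 23)) - sqrt(113)/8 = ((-12699 - 4272) + 67) - sqrt(113)/8 = (-16971 + 67) - sqrt(113)/8 = -16904 - sqrt(113)/8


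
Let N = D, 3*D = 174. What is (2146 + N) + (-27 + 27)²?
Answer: 2204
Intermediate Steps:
D = 58 (D = (⅓)*174 = 58)
N = 58
(2146 + N) + (-27 + 27)² = (2146 + 58) + (-27 + 27)² = 2204 + 0² = 2204 + 0 = 2204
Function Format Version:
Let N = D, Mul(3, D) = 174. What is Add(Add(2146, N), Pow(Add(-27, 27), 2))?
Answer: 2204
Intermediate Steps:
D = 58 (D = Mul(Rational(1, 3), 174) = 58)
N = 58
Add(Add(2146, N), Pow(Add(-27, 27), 2)) = Add(Add(2146, 58), Pow(Add(-27, 27), 2)) = Add(2204, Pow(0, 2)) = Add(2204, 0) = 2204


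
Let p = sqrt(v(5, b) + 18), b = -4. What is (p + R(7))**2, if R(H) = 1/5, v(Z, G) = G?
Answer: 351/25 + 2*sqrt(14)/5 ≈ 15.537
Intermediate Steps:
R(H) = 1/5
p = sqrt(14) (p = sqrt(-4 + 18) = sqrt(14) ≈ 3.7417)
(p + R(7))**2 = (sqrt(14) + 1/5)**2 = (1/5 + sqrt(14))**2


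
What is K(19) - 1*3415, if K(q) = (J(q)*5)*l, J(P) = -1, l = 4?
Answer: -3435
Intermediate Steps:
K(q) = -20 (K(q) = -1*5*4 = -5*4 = -20)
K(19) - 1*3415 = -20 - 1*3415 = -20 - 3415 = -3435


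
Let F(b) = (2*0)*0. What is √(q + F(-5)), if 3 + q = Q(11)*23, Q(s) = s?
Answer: 5*√10 ≈ 15.811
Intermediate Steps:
F(b) = 0 (F(b) = 0*0 = 0)
q = 250 (q = -3 + 11*23 = -3 + 253 = 250)
√(q + F(-5)) = √(250 + 0) = √250 = 5*√10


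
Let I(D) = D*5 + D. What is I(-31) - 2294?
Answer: -2480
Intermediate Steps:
I(D) = 6*D (I(D) = 5*D + D = 6*D)
I(-31) - 2294 = 6*(-31) - 2294 = -186 - 2294 = -2480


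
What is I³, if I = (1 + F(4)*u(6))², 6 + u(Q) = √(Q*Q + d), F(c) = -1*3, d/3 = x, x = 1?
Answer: 1443562912 - 231155064*√39 ≈ 0.00034637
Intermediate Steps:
d = 3 (d = 3*1 = 3)
F(c) = -3
u(Q) = -6 + √(3 + Q²) (u(Q) = -6 + √(Q*Q + 3) = -6 + √(Q² + 3) = -6 + √(3 + Q²))
I = (19 - 3*√39)² (I = (1 - 3*(-6 + √(3 + 6²)))² = (1 - 3*(-6 + √(3 + 36)))² = (1 - 3*(-6 + √39))² = (1 + (18 - 3*√39))² = (19 - 3*√39)² ≈ 0.070228)
I³ = (712 - 114*√39)³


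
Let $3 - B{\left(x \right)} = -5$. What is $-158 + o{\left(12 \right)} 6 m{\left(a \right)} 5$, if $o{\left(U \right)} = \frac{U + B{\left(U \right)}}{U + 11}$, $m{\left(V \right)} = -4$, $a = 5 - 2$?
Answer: $- \frac{6034}{23} \approx -262.35$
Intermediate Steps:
$a = 3$
$B{\left(x \right)} = 8$ ($B{\left(x \right)} = 3 - -5 = 3 + 5 = 8$)
$o{\left(U \right)} = \frac{8 + U}{11 + U}$ ($o{\left(U \right)} = \frac{U + 8}{U + 11} = \frac{8 + U}{11 + U}$)
$-158 + o{\left(12 \right)} 6 m{\left(a \right)} 5 = -158 + \frac{8 + 12}{11 + 12} \cdot 6 \left(-4\right) 5 = -158 + \frac{1}{23} \cdot 20 \left(\left(-24\right) 5\right) = -158 + \frac{1}{23} \cdot 20 \left(-120\right) = -158 + \frac{20}{23} \left(-120\right) = -158 - \frac{2400}{23} = - \frac{6034}{23}$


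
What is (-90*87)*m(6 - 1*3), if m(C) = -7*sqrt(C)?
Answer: 54810*sqrt(3) ≈ 94934.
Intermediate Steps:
(-90*87)*m(6 - 1*3) = (-90*87)*(-7*sqrt(6 - 1*3)) = -(-54810)*sqrt(6 - 3) = -(-54810)*sqrt(3) = 54810*sqrt(3)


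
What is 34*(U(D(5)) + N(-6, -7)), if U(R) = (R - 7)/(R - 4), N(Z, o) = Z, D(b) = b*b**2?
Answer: -20672/121 ≈ -170.84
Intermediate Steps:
D(b) = b**3
U(R) = (-7 + R)/(-4 + R)
34*(U(D(5)) + N(-6, -7)) = 34*((-7 + 5**3)/(-4 + 5**3) - 6) = 34*((-7 + 125)/(-4 + 125) - 6) = 34*(118/121 - 6) = 34*(-608/121) = -20672/121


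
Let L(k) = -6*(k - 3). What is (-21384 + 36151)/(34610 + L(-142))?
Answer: 14767/35480 ≈ 0.41621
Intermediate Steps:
L(k) = 18 - 6*k (L(k) = -6*(-3 + k) = 18 - 6*k)
(-21384 + 36151)/(34610 + L(-142)) = (-21384 + 36151)/(34610 + (18 - 6*(-142))) = 14767/(34610 + (18 + 852)) = 14767/(34610 + 870) = 14767/35480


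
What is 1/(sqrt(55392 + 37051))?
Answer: sqrt(547)/7111 ≈ 0.0032890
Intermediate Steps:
1/(sqrt(55392 + 37051)) = 1/(sqrt(92443)) = 1/(13*sqrt(547)) = sqrt(547)/7111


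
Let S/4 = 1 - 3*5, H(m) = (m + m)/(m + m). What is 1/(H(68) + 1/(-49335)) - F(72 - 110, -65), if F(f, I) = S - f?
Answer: 937347/49334 ≈ 19.000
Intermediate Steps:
H(m) = 1 (H(m) = (2*m)/((2*m)) = (2*m)*(1/(2*m)) = 1)
S = -56 (S = 4*(1 - 3*5) = 4*(1 - 15) = 4*(-14) = -56)
F(f, I) = -56 - f
1/(H(68) + 1/(-49335)) - F(72 - 110, -65) = 1/(1 + 1/(-49335)) - (-56 - (72 - 110)) = 1/(1 - 1/49335) - (-56 - 1*(-38)) = 1/(49334/49335) - (-56 + 38) = 49335/49334 - 1*(-18) = 49335/49334 + 18 = 937347/49334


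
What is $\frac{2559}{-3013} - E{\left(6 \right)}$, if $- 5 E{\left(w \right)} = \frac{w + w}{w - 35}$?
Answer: $- \frac{407211}{436885} \approx -0.93208$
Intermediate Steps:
$E{\left(w \right)} = - \frac{2 w}{5 \left(-35 + w\right)}$ ($E{\left(w \right)} = - \frac{\left(w + w\right) \frac{1}{w - 35}}{5} = - \frac{2 w \frac{1}{-35 + w}}{5} = - \frac{2 w}{5 \left(-35 + w\right)}$)
$\frac{2559}{-3013} - E{\left(6 \right)} = \frac{2559}{-3013} - \left(-2\right) 6 \frac{1}{-175 + 5 \cdot 6} = 2559 \left(- \frac{1}{3013}\right) - \left(-2\right) 6 \frac{1}{-175 + 30} = - \frac{2559}{3013} - \left(-2\right) 6 \frac{1}{-145} = - \frac{2559}{3013} - \left(-2\right) 6 \left(- \frac{1}{145}\right) = - \frac{2559}{3013} - \frac{12}{145} = - \frac{407211}{436885}$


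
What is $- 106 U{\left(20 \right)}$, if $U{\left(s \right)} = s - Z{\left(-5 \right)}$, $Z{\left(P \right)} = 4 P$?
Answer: $-4240$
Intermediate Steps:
$U{\left(s \right)} = 20 + s$ ($U{\left(s \right)} = s - 4 \left(-5\right) = s - -20 = s + 20 = 20 + s$)
$- 106 U{\left(20 \right)} = - 106 \left(20 + 20\right) = \left(-106\right) 40 = -4240$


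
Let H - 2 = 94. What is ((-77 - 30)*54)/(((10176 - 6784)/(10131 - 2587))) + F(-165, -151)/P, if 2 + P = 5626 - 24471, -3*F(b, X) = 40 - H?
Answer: -154036184779/11986692 ≈ -12851.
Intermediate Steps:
H = 96 (H = 2 + 94 = 96)
F(b, X) = 56/3 (F(b, X) = -(40 - 1*96)/3 = -(40 - 96)/3 = -⅓*(-56) = 56/3)
P = -18847 (P = -2 + (5626 - 24471) = -2 - 18845 = -18847)
((-77 - 30)*54)/(((10176 - 6784)/(10131 - 2587))) + F(-165, -151)/P = ((-77 - 30)*54)/(((10176 - 6784)/(10131 - 2587))) + (56/3)/(-18847) = (-107*54)/((3392/7544)) + (56/3)*(-1/18847) = -5778/(3392*(1/7544)) - 56/56541 = -5778/424/943 - 56/56541 = -5778*943/424 - 56/56541 = -2724327/212 - 56/56541 = -154036184779/11986692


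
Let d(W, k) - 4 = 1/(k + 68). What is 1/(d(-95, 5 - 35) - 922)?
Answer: -38/34883 ≈ -0.0010894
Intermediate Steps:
d(W, k) = 4 + 1/(68 + k) (d(W, k) = 4 + 1/(k + 68) = 4 + 1/(68 + k))
1/(d(-95, 5 - 35) - 922) = 1/((273 + 4*(5 - 35))/(68 + (5 - 35)) - 922) = 1/((273 + 4*(-30))/(68 - 30) - 922) = 1/((273 - 120)/38 - 922) = 1/((1/38)*153 - 922) = 1/(153/38 - 922) = 1/(-34883/38) = -38/34883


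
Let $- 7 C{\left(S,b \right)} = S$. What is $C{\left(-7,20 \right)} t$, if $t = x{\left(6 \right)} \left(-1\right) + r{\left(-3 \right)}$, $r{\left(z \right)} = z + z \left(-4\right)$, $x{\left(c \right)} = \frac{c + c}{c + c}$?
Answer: $8$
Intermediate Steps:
$C{\left(S,b \right)} = - \frac{S}{7}$
$x{\left(c \right)} = 1$ ($x{\left(c \right)} = \frac{2 c}{2 c} = 2 c \frac{1}{2 c} = 1$)
$r{\left(z \right)} = - 3 z$ ($r{\left(z \right)} = z - 4 z = - 3 z$)
$t = 8$ ($t = 1 \left(-1\right) - -9 = -1 + 9 = 8$)
$C{\left(-7,20 \right)} t = \left(- \frac{1}{7}\right) \left(-7\right) 8 = 1 \cdot 8 = 8$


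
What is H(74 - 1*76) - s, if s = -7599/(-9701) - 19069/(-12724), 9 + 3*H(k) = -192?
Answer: -8551858153/123435524 ≈ -69.282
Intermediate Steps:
H(k) = -67 (H(k) = -3 + (1/3)*(-192) = -3 - 64 = -67)
s = 281678045/123435524 (s = -7599*(-1/9701) - 19069*(-1/12724) = 7599/9701 + 19069/12724 = 281678045/123435524 ≈ 2.2820)
H(74 - 1*76) - s = -67 - 1*281678045/123435524 = -67 - 281678045/123435524 = -8551858153/123435524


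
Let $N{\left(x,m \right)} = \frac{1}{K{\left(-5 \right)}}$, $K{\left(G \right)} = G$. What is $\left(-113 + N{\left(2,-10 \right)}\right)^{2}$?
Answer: $\frac{320356}{25} \approx 12814.0$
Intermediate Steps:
$N{\left(x,m \right)} = - \frac{1}{5}$ ($N{\left(x,m \right)} = \frac{1}{-5} = - \frac{1}{5}$)
$\left(-113 + N{\left(2,-10 \right)}\right)^{2} = \left(-113 - \frac{1}{5}\right)^{2} = \left(- \frac{566}{5}\right)^{2} = \frac{320356}{25}$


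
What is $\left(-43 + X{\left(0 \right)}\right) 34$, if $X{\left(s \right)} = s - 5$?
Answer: $-1632$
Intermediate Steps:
$X{\left(s \right)} = -5 + s$
$\left(-43 + X{\left(0 \right)}\right) 34 = \left(-43 + \left(-5 + 0\right)\right) 34 = \left(-43 - 5\right) 34 = \left(-48\right) 34 = -1632$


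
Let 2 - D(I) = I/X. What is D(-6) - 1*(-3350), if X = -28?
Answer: 46925/14 ≈ 3351.8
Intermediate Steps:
D(I) = 2 + I/28 (D(I) = 2 - I/(-28) = 2 - I*(-1)/28 = 2 - (-1)*I/28 = 2 + I/28)
D(-6) - 1*(-3350) = (2 + (1/28)*(-6)) - 1*(-3350) = (2 - 3/14) + 3350 = 25/14 + 3350 = 46925/14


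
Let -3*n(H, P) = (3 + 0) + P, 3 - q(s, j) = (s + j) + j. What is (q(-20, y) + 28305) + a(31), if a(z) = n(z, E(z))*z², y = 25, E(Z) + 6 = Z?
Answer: 57926/3 ≈ 19309.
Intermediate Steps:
E(Z) = -6 + Z
q(s, j) = 3 - s - 2*j (q(s, j) = 3 - ((s + j) + j) = 3 - ((j + s) + j) = 3 - (s + 2*j) = 3 + (-s - 2*j) = 3 - s - 2*j)
n(H, P) = -1 - P/3 (n(H, P) = -((3 + 0) + P)/3 = -(3 + P)/3 = -1 - P/3)
a(z) = z²*(1 - z/3) (a(z) = (-1 - (-6 + z)/3)*z² = (-1 + (2 - z/3))*z² = (1 - z/3)*z² = z²*(1 - z/3))
(q(-20, y) + 28305) + a(31) = ((3 - 1*(-20) - 2*25) + 28305) + (⅓)*31²*(3 - 1*31) = ((3 + 20 - 50) + 28305) + (⅓)*961*(3 - 31) = (-27 + 28305) + (⅓)*961*(-28) = 28278 - 26908/3 = 57926/3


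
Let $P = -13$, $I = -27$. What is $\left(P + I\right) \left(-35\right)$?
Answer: $1400$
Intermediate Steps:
$\left(P + I\right) \left(-35\right) = \left(-13 - 27\right) \left(-35\right) = \left(-40\right) \left(-35\right) = 1400$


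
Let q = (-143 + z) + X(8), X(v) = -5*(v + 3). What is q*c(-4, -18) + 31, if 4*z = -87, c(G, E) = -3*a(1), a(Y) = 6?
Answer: 7973/2 ≈ 3986.5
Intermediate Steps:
c(G, E) = -18 (c(G, E) = -3*6 = -18)
X(v) = -15 - 5*v (X(v) = -5*(3 + v) = -15 - 5*v)
z = -87/4 (z = (¼)*(-87) = -87/4 ≈ -21.750)
q = -879/4 (q = (-143 - 87/4) + (-15 - 5*8) = -659/4 + (-15 - 40) = -659/4 - 55 = -879/4 ≈ -219.75)
q*c(-4, -18) + 31 = -879/4*(-18) + 31 = 7911/2 + 31 = 7973/2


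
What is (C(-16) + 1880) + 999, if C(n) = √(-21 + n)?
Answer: 2879 + I*√37 ≈ 2879.0 + 6.0828*I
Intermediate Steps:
(C(-16) + 1880) + 999 = (√(-21 - 16) + 1880) + 999 = (√(-37) + 1880) + 999 = (I*√37 + 1880) + 999 = (1880 + I*√37) + 999 = 2879 + I*√37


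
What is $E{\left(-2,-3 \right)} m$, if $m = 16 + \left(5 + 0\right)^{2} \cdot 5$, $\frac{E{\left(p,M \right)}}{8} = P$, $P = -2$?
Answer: $-2256$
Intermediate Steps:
$E{\left(p,M \right)} = -16$ ($E{\left(p,M \right)} = 8 \left(-2\right) = -16$)
$m = 141$ ($m = 16 + 5^{2} \cdot 5 = 16 + 25 \cdot 5 = 16 + 125 = 141$)
$E{\left(-2,-3 \right)} m = \left(-16\right) 141 = -2256$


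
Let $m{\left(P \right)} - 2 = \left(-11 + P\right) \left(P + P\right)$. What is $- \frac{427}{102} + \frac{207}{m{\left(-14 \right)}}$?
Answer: $- \frac{860}{221} \approx -3.8914$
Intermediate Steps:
$m{\left(P \right)} = 2 + 2 P \left(-11 + P\right)$ ($m{\left(P \right)} = 2 + \left(-11 + P\right) \left(P + P\right) = 2 + \left(-11 + P\right) 2 P = 2 + 2 P \left(-11 + P\right)$)
$- \frac{427}{102} + \frac{207}{m{\left(-14 \right)}} = - \frac{427}{102} + \frac{207}{2 - -308 + 2 \left(-14\right)^{2}} = \left(-427\right) \frac{1}{102} + \frac{207}{2 + 308 + 2 \cdot 196} = - \frac{427}{102} + \frac{207}{2 + 308 + 392} = - \frac{427}{102} + \frac{207}{702} = - \frac{427}{102} + 207 \cdot \frac{1}{702} = - \frac{427}{102} + \frac{23}{78} = - \frac{860}{221}$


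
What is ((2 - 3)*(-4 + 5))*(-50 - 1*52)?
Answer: 102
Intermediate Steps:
((2 - 3)*(-4 + 5))*(-50 - 1*52) = (-1*1)*(-50 - 52) = -1*(-102) = 102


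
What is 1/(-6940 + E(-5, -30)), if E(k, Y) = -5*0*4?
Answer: -1/6940 ≈ -0.00014409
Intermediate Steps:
E(k, Y) = 0 (E(k, Y) = 0*4 = 0)
1/(-6940 + E(-5, -30)) = 1/(-6940 + 0) = 1/(-6940) = -1/6940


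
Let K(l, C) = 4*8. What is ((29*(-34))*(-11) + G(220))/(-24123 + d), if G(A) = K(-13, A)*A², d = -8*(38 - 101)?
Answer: -519882/7873 ≈ -66.034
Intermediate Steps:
d = 504 (d = -8*(-63) = 504)
K(l, C) = 32
G(A) = 32*A²
((29*(-34))*(-11) + G(220))/(-24123 + d) = ((29*(-34))*(-11) + 32*220²)/(-24123 + 504) = (-986*(-11) + 32*48400)/(-23619) = (10846 + 1548800)*(-1/23619) = 1559646*(-1/23619) = -519882/7873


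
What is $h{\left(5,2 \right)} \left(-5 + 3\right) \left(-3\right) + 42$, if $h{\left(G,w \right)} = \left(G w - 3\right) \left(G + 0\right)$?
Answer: $252$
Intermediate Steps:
$h{\left(G,w \right)} = G \left(-3 + G w\right)$ ($h{\left(G,w \right)} = \left(-3 + G w\right) G = G \left(-3 + G w\right)$)
$h{\left(5,2 \right)} \left(-5 + 3\right) \left(-3\right) + 42 = 5 \left(-3 + 5 \cdot 2\right) \left(-5 + 3\right) \left(-3\right) + 42 = 5 \left(-3 + 10\right) \left(\left(-2\right) \left(-3\right)\right) + 42 = 5 \cdot 7 \cdot 6 + 42 = 35 \cdot 6 + 42 = 210 + 42 = 252$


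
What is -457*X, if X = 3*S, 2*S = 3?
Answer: -4113/2 ≈ -2056.5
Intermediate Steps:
S = 3/2 (S = (1/2)*3 = 3/2 ≈ 1.5000)
X = 9/2 (X = 3*(3/2) = 9/2 ≈ 4.5000)
-457*X = -457*9/2 = -4113/2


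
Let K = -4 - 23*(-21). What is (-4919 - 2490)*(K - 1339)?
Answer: 6371740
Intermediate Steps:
K = 479 (K = -4 + 483 = 479)
(-4919 - 2490)*(K - 1339) = (-4919 - 2490)*(479 - 1339) = -7409*(-860) = 6371740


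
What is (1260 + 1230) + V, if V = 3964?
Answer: 6454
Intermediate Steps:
(1260 + 1230) + V = (1260 + 1230) + 3964 = 2490 + 3964 = 6454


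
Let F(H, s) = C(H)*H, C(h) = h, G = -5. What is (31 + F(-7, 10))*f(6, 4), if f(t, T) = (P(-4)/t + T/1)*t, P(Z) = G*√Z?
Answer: 1920 - 800*I ≈ 1920.0 - 800.0*I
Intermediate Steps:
P(Z) = -5*√Z
f(t, T) = t*(T - 10*I/t) (f(t, T) = ((-10*I)/t + T/1)*t = ((-10*I)/t + T*1)*t = ((-10*I)/t + T)*t = (-10*I/t + T)*t = (T - 10*I/t)*t = t*(T - 10*I/t))
F(H, s) = H² (F(H, s) = H*H = H²)
(31 + F(-7, 10))*f(6, 4) = (31 + (-7)²)*(-10*I + 4*6) = (31 + 49)*(-10*I + 24) = 80*(24 - 10*I) = 1920 - 800*I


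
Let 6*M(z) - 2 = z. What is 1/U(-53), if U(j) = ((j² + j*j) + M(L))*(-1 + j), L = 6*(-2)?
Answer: -1/303282 ≈ -3.2973e-6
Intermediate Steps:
L = -12
M(z) = ⅓ + z/6
U(j) = (-1 + j)*(-5/3 + 2*j²) (U(j) = ((j² + j*j) + (⅓ + (⅙)*(-12)))*(-1 + j) = ((j² + j²) + (⅓ - 2))*(-1 + j) = (2*j² - 5/3)*(-1 + j) = (-5/3 + 2*j²)*(-1 + j) = (-1 + j)*(-5/3 + 2*j²))
1/U(-53) = 1/(5/3 - 2*(-53)² + 2*(-53)³ - 5/3*(-53)) = 1/(5/3 - 2*2809 + 2*(-148877) + 265/3) = 1/(5/3 - 5618 - 297754 + 265/3) = 1/(-303282) = -1/303282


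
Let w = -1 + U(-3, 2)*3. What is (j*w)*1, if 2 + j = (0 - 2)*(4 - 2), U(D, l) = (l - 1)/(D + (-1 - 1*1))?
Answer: 48/5 ≈ 9.6000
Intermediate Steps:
U(D, l) = (-1 + l)/(-2 + D) (U(D, l) = (-1 + l)/(D + (-1 - 1)) = (-1 + l)/(D - 2) = (-1 + l)/(-2 + D))
w = -8/5 (w = -1 + ((-1 + 2)/(-2 - 3))*3 = -1 + (1/(-5))*3 = -1 - 1/5*1*3 = -1 - 1/5*3 = -1 - 3/5 = -8/5 ≈ -1.6000)
j = -6 (j = -2 + (0 - 2)*(4 - 2) = -2 - 2*2 = -2 - 4 = -6)
(j*w)*1 = -6*(-8/5)*1 = (48/5)*1 = 48/5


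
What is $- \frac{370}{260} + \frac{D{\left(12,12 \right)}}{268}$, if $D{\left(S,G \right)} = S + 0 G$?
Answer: $- \frac{2401}{1742} \approx -1.3783$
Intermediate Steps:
$D{\left(S,G \right)} = S$ ($D{\left(S,G \right)} = S + 0 = S$)
$- \frac{370}{260} + \frac{D{\left(12,12 \right)}}{268} = - \frac{370}{260} + \frac{12}{268} = \left(-370\right) \frac{1}{260} + 12 \cdot \frac{1}{268} = - \frac{37}{26} + \frac{3}{67} = - \frac{2401}{1742}$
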